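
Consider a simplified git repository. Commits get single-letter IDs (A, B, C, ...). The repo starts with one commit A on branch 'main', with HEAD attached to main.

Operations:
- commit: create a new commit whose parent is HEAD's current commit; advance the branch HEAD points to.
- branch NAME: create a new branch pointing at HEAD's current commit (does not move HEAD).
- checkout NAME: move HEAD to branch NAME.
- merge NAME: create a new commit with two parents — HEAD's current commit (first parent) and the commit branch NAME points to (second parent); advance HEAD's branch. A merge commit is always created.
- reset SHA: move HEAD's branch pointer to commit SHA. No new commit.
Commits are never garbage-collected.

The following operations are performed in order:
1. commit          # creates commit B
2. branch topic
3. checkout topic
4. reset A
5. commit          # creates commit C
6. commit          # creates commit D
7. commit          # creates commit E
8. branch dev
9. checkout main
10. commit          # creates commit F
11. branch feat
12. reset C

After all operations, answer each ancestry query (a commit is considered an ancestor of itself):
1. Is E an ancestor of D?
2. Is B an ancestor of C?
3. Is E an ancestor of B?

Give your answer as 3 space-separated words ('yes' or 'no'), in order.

Answer: no no no

Derivation:
After op 1 (commit): HEAD=main@B [main=B]
After op 2 (branch): HEAD=main@B [main=B topic=B]
After op 3 (checkout): HEAD=topic@B [main=B topic=B]
After op 4 (reset): HEAD=topic@A [main=B topic=A]
After op 5 (commit): HEAD=topic@C [main=B topic=C]
After op 6 (commit): HEAD=topic@D [main=B topic=D]
After op 7 (commit): HEAD=topic@E [main=B topic=E]
After op 8 (branch): HEAD=topic@E [dev=E main=B topic=E]
After op 9 (checkout): HEAD=main@B [dev=E main=B topic=E]
After op 10 (commit): HEAD=main@F [dev=E main=F topic=E]
After op 11 (branch): HEAD=main@F [dev=E feat=F main=F topic=E]
After op 12 (reset): HEAD=main@C [dev=E feat=F main=C topic=E]
ancestors(D) = {A,C,D}; E in? no
ancestors(C) = {A,C}; B in? no
ancestors(B) = {A,B}; E in? no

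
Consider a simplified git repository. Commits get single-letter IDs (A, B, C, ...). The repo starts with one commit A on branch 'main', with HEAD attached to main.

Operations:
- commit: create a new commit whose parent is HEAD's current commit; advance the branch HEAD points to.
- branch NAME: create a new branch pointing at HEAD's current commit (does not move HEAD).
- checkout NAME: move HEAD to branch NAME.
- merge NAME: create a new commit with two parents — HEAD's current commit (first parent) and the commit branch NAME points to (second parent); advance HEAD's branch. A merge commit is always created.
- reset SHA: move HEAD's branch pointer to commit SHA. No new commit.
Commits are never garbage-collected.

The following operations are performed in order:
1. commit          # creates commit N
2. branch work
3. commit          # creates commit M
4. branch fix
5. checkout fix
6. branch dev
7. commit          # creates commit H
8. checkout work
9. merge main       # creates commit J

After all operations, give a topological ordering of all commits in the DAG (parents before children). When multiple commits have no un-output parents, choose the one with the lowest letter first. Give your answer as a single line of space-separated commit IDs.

After op 1 (commit): HEAD=main@N [main=N]
After op 2 (branch): HEAD=main@N [main=N work=N]
After op 3 (commit): HEAD=main@M [main=M work=N]
After op 4 (branch): HEAD=main@M [fix=M main=M work=N]
After op 5 (checkout): HEAD=fix@M [fix=M main=M work=N]
After op 6 (branch): HEAD=fix@M [dev=M fix=M main=M work=N]
After op 7 (commit): HEAD=fix@H [dev=M fix=H main=M work=N]
After op 8 (checkout): HEAD=work@N [dev=M fix=H main=M work=N]
After op 9 (merge): HEAD=work@J [dev=M fix=H main=M work=J]
commit A: parents=[]
commit H: parents=['M']
commit J: parents=['N', 'M']
commit M: parents=['N']
commit N: parents=['A']

Answer: A N M H J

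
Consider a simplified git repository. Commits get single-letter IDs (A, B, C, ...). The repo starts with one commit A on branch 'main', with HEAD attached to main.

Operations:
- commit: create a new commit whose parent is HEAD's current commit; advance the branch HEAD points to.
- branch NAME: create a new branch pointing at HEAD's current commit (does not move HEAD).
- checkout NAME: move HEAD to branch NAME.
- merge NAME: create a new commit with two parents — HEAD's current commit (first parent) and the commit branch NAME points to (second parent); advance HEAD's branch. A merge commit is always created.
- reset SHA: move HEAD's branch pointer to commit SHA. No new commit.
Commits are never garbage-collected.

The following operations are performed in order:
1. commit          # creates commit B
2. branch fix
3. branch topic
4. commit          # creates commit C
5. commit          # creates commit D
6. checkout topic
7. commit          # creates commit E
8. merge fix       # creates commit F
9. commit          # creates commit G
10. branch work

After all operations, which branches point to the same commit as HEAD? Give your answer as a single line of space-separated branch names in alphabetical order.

After op 1 (commit): HEAD=main@B [main=B]
After op 2 (branch): HEAD=main@B [fix=B main=B]
After op 3 (branch): HEAD=main@B [fix=B main=B topic=B]
After op 4 (commit): HEAD=main@C [fix=B main=C topic=B]
After op 5 (commit): HEAD=main@D [fix=B main=D topic=B]
After op 6 (checkout): HEAD=topic@B [fix=B main=D topic=B]
After op 7 (commit): HEAD=topic@E [fix=B main=D topic=E]
After op 8 (merge): HEAD=topic@F [fix=B main=D topic=F]
After op 9 (commit): HEAD=topic@G [fix=B main=D topic=G]
After op 10 (branch): HEAD=topic@G [fix=B main=D topic=G work=G]

Answer: topic work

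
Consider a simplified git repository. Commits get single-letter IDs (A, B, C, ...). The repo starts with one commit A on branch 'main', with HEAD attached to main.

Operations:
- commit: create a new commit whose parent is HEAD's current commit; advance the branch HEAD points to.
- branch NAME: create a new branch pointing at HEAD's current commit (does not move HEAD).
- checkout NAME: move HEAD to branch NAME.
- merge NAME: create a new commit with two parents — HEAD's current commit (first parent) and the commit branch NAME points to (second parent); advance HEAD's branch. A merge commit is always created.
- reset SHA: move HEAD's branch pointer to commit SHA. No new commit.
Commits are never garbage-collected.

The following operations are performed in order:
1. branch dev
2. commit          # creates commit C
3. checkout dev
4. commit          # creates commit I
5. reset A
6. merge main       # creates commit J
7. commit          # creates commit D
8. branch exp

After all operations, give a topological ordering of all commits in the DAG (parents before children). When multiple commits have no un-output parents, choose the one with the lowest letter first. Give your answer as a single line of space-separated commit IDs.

After op 1 (branch): HEAD=main@A [dev=A main=A]
After op 2 (commit): HEAD=main@C [dev=A main=C]
After op 3 (checkout): HEAD=dev@A [dev=A main=C]
After op 4 (commit): HEAD=dev@I [dev=I main=C]
After op 5 (reset): HEAD=dev@A [dev=A main=C]
After op 6 (merge): HEAD=dev@J [dev=J main=C]
After op 7 (commit): HEAD=dev@D [dev=D main=C]
After op 8 (branch): HEAD=dev@D [dev=D exp=D main=C]
commit A: parents=[]
commit C: parents=['A']
commit D: parents=['J']
commit I: parents=['A']
commit J: parents=['A', 'C']

Answer: A C I J D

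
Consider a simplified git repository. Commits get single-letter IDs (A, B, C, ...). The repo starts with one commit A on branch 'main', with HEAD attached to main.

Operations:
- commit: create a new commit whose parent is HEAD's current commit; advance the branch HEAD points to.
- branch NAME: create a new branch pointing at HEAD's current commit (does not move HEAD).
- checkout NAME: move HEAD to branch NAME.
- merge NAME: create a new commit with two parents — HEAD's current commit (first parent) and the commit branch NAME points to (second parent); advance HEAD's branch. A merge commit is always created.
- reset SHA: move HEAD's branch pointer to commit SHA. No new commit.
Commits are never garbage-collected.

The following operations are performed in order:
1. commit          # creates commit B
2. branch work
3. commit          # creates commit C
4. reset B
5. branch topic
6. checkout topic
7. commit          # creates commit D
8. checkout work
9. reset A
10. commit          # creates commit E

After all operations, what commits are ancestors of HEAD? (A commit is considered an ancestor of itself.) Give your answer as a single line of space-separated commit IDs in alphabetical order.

After op 1 (commit): HEAD=main@B [main=B]
After op 2 (branch): HEAD=main@B [main=B work=B]
After op 3 (commit): HEAD=main@C [main=C work=B]
After op 4 (reset): HEAD=main@B [main=B work=B]
After op 5 (branch): HEAD=main@B [main=B topic=B work=B]
After op 6 (checkout): HEAD=topic@B [main=B topic=B work=B]
After op 7 (commit): HEAD=topic@D [main=B topic=D work=B]
After op 8 (checkout): HEAD=work@B [main=B topic=D work=B]
After op 9 (reset): HEAD=work@A [main=B topic=D work=A]
After op 10 (commit): HEAD=work@E [main=B topic=D work=E]

Answer: A E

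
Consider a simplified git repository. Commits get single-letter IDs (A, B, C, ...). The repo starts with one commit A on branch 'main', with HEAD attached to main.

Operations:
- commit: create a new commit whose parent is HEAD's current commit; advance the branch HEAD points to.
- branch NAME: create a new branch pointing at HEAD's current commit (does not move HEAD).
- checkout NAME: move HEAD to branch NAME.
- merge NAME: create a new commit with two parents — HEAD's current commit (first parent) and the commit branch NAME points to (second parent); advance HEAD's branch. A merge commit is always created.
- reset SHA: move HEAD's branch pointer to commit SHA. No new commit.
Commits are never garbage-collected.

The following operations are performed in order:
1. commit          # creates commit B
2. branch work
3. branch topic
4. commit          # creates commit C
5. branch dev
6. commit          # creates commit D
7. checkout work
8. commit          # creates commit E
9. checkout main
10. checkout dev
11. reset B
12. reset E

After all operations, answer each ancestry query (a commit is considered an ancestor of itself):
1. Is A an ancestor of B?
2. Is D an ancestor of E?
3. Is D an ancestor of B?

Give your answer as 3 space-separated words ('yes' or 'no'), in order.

Answer: yes no no

Derivation:
After op 1 (commit): HEAD=main@B [main=B]
After op 2 (branch): HEAD=main@B [main=B work=B]
After op 3 (branch): HEAD=main@B [main=B topic=B work=B]
After op 4 (commit): HEAD=main@C [main=C topic=B work=B]
After op 5 (branch): HEAD=main@C [dev=C main=C topic=B work=B]
After op 6 (commit): HEAD=main@D [dev=C main=D topic=B work=B]
After op 7 (checkout): HEAD=work@B [dev=C main=D topic=B work=B]
After op 8 (commit): HEAD=work@E [dev=C main=D topic=B work=E]
After op 9 (checkout): HEAD=main@D [dev=C main=D topic=B work=E]
After op 10 (checkout): HEAD=dev@C [dev=C main=D topic=B work=E]
After op 11 (reset): HEAD=dev@B [dev=B main=D topic=B work=E]
After op 12 (reset): HEAD=dev@E [dev=E main=D topic=B work=E]
ancestors(B) = {A,B}; A in? yes
ancestors(E) = {A,B,E}; D in? no
ancestors(B) = {A,B}; D in? no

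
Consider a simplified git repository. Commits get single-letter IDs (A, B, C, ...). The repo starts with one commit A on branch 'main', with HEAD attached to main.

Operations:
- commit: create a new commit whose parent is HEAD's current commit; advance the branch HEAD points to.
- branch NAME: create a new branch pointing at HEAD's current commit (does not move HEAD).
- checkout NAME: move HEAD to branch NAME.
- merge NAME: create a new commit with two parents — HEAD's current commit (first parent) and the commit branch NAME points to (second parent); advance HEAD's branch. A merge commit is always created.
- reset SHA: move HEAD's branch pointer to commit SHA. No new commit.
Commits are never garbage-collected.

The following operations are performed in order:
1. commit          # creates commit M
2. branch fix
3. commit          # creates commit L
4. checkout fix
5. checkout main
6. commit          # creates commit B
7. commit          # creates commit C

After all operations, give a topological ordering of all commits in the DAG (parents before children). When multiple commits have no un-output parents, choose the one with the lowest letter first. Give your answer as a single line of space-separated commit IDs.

Answer: A M L B C

Derivation:
After op 1 (commit): HEAD=main@M [main=M]
After op 2 (branch): HEAD=main@M [fix=M main=M]
After op 3 (commit): HEAD=main@L [fix=M main=L]
After op 4 (checkout): HEAD=fix@M [fix=M main=L]
After op 5 (checkout): HEAD=main@L [fix=M main=L]
After op 6 (commit): HEAD=main@B [fix=M main=B]
After op 7 (commit): HEAD=main@C [fix=M main=C]
commit A: parents=[]
commit B: parents=['L']
commit C: parents=['B']
commit L: parents=['M']
commit M: parents=['A']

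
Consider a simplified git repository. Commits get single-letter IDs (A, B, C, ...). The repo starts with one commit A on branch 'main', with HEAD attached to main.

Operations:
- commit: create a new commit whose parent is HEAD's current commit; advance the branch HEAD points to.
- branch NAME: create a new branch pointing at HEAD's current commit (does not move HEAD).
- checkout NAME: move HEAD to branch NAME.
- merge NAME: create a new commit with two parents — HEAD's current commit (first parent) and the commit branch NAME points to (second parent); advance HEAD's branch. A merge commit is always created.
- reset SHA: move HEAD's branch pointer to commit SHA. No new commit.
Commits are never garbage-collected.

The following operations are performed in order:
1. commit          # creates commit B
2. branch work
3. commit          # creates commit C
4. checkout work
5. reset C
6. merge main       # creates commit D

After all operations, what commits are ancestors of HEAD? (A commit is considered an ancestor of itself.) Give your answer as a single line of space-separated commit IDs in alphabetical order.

After op 1 (commit): HEAD=main@B [main=B]
After op 2 (branch): HEAD=main@B [main=B work=B]
After op 3 (commit): HEAD=main@C [main=C work=B]
After op 4 (checkout): HEAD=work@B [main=C work=B]
After op 5 (reset): HEAD=work@C [main=C work=C]
After op 6 (merge): HEAD=work@D [main=C work=D]

Answer: A B C D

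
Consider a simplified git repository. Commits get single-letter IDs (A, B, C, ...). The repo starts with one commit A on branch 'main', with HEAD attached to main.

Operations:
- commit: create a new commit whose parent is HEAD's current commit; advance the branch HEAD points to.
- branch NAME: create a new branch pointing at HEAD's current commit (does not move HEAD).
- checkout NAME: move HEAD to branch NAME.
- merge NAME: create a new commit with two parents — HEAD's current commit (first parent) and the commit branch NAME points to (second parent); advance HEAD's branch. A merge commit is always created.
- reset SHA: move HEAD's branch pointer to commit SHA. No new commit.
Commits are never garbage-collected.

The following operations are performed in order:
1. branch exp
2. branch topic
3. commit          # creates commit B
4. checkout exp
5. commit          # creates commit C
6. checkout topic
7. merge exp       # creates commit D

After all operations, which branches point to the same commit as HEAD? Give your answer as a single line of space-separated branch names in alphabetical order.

After op 1 (branch): HEAD=main@A [exp=A main=A]
After op 2 (branch): HEAD=main@A [exp=A main=A topic=A]
After op 3 (commit): HEAD=main@B [exp=A main=B topic=A]
After op 4 (checkout): HEAD=exp@A [exp=A main=B topic=A]
After op 5 (commit): HEAD=exp@C [exp=C main=B topic=A]
After op 6 (checkout): HEAD=topic@A [exp=C main=B topic=A]
After op 7 (merge): HEAD=topic@D [exp=C main=B topic=D]

Answer: topic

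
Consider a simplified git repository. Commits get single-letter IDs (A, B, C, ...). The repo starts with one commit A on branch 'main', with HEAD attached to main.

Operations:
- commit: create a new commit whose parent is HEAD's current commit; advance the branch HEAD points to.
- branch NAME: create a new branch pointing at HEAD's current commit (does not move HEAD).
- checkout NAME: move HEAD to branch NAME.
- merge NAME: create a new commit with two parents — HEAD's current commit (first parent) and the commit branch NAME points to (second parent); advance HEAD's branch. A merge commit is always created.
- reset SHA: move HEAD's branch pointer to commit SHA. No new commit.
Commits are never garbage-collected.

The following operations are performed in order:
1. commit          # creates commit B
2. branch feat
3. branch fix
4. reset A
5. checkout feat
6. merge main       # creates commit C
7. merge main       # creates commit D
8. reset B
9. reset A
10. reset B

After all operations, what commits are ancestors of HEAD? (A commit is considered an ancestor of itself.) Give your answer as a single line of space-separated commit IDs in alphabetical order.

Answer: A B

Derivation:
After op 1 (commit): HEAD=main@B [main=B]
After op 2 (branch): HEAD=main@B [feat=B main=B]
After op 3 (branch): HEAD=main@B [feat=B fix=B main=B]
After op 4 (reset): HEAD=main@A [feat=B fix=B main=A]
After op 5 (checkout): HEAD=feat@B [feat=B fix=B main=A]
After op 6 (merge): HEAD=feat@C [feat=C fix=B main=A]
After op 7 (merge): HEAD=feat@D [feat=D fix=B main=A]
After op 8 (reset): HEAD=feat@B [feat=B fix=B main=A]
After op 9 (reset): HEAD=feat@A [feat=A fix=B main=A]
After op 10 (reset): HEAD=feat@B [feat=B fix=B main=A]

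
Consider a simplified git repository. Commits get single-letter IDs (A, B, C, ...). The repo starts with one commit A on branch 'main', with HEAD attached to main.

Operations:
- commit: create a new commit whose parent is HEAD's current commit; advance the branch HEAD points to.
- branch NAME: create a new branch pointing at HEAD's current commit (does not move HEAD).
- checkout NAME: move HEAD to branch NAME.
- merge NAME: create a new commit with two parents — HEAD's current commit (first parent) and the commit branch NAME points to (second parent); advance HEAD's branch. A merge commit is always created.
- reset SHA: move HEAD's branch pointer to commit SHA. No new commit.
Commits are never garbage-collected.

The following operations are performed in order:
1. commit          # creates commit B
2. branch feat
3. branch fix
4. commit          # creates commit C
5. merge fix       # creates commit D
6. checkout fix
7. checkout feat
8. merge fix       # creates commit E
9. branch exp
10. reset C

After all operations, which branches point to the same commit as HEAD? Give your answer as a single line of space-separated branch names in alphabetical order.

After op 1 (commit): HEAD=main@B [main=B]
After op 2 (branch): HEAD=main@B [feat=B main=B]
After op 3 (branch): HEAD=main@B [feat=B fix=B main=B]
After op 4 (commit): HEAD=main@C [feat=B fix=B main=C]
After op 5 (merge): HEAD=main@D [feat=B fix=B main=D]
After op 6 (checkout): HEAD=fix@B [feat=B fix=B main=D]
After op 7 (checkout): HEAD=feat@B [feat=B fix=B main=D]
After op 8 (merge): HEAD=feat@E [feat=E fix=B main=D]
After op 9 (branch): HEAD=feat@E [exp=E feat=E fix=B main=D]
After op 10 (reset): HEAD=feat@C [exp=E feat=C fix=B main=D]

Answer: feat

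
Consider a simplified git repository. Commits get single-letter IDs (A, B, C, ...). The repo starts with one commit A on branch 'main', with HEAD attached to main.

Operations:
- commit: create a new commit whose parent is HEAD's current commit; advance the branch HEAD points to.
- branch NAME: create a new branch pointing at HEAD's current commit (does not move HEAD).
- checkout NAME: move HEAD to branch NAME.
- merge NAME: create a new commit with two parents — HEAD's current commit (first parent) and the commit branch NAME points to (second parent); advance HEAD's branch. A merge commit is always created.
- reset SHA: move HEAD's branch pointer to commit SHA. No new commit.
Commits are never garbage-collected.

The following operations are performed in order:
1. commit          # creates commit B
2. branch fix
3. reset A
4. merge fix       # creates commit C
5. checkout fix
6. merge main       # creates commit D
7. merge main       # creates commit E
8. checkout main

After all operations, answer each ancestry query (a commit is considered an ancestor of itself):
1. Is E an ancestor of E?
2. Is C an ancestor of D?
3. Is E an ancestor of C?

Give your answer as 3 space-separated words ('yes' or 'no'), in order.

Answer: yes yes no

Derivation:
After op 1 (commit): HEAD=main@B [main=B]
After op 2 (branch): HEAD=main@B [fix=B main=B]
After op 3 (reset): HEAD=main@A [fix=B main=A]
After op 4 (merge): HEAD=main@C [fix=B main=C]
After op 5 (checkout): HEAD=fix@B [fix=B main=C]
After op 6 (merge): HEAD=fix@D [fix=D main=C]
After op 7 (merge): HEAD=fix@E [fix=E main=C]
After op 8 (checkout): HEAD=main@C [fix=E main=C]
ancestors(E) = {A,B,C,D,E}; E in? yes
ancestors(D) = {A,B,C,D}; C in? yes
ancestors(C) = {A,B,C}; E in? no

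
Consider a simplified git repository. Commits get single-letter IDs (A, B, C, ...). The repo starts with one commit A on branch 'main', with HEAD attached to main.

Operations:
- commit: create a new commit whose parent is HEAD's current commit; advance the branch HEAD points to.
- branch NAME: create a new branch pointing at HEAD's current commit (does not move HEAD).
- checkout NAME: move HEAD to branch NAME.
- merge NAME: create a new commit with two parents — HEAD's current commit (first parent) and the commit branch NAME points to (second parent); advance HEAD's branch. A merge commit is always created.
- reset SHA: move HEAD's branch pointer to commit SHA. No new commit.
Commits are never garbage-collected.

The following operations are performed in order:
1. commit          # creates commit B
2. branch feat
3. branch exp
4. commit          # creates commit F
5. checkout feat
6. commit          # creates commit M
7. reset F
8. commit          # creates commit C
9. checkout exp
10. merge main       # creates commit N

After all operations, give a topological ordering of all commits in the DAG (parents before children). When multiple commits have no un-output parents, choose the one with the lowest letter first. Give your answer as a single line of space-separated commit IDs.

Answer: A B F C M N

Derivation:
After op 1 (commit): HEAD=main@B [main=B]
After op 2 (branch): HEAD=main@B [feat=B main=B]
After op 3 (branch): HEAD=main@B [exp=B feat=B main=B]
After op 4 (commit): HEAD=main@F [exp=B feat=B main=F]
After op 5 (checkout): HEAD=feat@B [exp=B feat=B main=F]
After op 6 (commit): HEAD=feat@M [exp=B feat=M main=F]
After op 7 (reset): HEAD=feat@F [exp=B feat=F main=F]
After op 8 (commit): HEAD=feat@C [exp=B feat=C main=F]
After op 9 (checkout): HEAD=exp@B [exp=B feat=C main=F]
After op 10 (merge): HEAD=exp@N [exp=N feat=C main=F]
commit A: parents=[]
commit B: parents=['A']
commit C: parents=['F']
commit F: parents=['B']
commit M: parents=['B']
commit N: parents=['B', 'F']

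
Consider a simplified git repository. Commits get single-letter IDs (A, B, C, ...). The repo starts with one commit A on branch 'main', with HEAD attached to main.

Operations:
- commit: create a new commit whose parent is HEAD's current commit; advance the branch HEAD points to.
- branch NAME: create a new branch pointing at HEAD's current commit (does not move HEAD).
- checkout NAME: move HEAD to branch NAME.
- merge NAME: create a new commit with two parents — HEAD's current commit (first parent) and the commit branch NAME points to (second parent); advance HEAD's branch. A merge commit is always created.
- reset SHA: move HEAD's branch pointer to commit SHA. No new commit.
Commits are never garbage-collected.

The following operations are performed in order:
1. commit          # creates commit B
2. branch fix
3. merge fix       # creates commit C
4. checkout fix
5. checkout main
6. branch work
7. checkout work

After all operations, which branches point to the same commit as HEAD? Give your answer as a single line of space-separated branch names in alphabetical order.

Answer: main work

Derivation:
After op 1 (commit): HEAD=main@B [main=B]
After op 2 (branch): HEAD=main@B [fix=B main=B]
After op 3 (merge): HEAD=main@C [fix=B main=C]
After op 4 (checkout): HEAD=fix@B [fix=B main=C]
After op 5 (checkout): HEAD=main@C [fix=B main=C]
After op 6 (branch): HEAD=main@C [fix=B main=C work=C]
After op 7 (checkout): HEAD=work@C [fix=B main=C work=C]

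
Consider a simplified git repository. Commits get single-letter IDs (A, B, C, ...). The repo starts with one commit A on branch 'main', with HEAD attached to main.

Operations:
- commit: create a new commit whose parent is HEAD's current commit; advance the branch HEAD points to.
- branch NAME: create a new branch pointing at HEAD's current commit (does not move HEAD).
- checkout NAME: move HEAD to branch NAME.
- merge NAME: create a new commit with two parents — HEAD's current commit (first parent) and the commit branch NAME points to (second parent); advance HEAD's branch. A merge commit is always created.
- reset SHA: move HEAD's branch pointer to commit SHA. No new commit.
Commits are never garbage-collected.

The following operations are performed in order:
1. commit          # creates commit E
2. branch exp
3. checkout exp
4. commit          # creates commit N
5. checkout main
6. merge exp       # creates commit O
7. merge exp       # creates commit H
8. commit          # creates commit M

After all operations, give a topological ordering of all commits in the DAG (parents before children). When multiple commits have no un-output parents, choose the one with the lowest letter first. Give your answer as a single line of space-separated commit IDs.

After op 1 (commit): HEAD=main@E [main=E]
After op 2 (branch): HEAD=main@E [exp=E main=E]
After op 3 (checkout): HEAD=exp@E [exp=E main=E]
After op 4 (commit): HEAD=exp@N [exp=N main=E]
After op 5 (checkout): HEAD=main@E [exp=N main=E]
After op 6 (merge): HEAD=main@O [exp=N main=O]
After op 7 (merge): HEAD=main@H [exp=N main=H]
After op 8 (commit): HEAD=main@M [exp=N main=M]
commit A: parents=[]
commit E: parents=['A']
commit H: parents=['O', 'N']
commit M: parents=['H']
commit N: parents=['E']
commit O: parents=['E', 'N']

Answer: A E N O H M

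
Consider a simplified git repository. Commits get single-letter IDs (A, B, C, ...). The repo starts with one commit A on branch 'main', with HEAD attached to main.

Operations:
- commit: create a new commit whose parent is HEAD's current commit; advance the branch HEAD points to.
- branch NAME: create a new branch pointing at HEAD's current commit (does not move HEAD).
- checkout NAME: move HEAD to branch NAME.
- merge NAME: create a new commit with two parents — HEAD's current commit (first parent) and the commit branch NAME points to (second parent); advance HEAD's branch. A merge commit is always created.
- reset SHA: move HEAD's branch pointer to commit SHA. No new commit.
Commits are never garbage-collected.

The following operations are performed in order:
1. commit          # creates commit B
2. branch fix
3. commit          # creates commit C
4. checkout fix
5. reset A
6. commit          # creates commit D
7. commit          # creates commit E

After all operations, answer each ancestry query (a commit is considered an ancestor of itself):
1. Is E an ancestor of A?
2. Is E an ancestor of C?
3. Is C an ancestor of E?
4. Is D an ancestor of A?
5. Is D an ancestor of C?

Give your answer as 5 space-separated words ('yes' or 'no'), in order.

Answer: no no no no no

Derivation:
After op 1 (commit): HEAD=main@B [main=B]
After op 2 (branch): HEAD=main@B [fix=B main=B]
After op 3 (commit): HEAD=main@C [fix=B main=C]
After op 4 (checkout): HEAD=fix@B [fix=B main=C]
After op 5 (reset): HEAD=fix@A [fix=A main=C]
After op 6 (commit): HEAD=fix@D [fix=D main=C]
After op 7 (commit): HEAD=fix@E [fix=E main=C]
ancestors(A) = {A}; E in? no
ancestors(C) = {A,B,C}; E in? no
ancestors(E) = {A,D,E}; C in? no
ancestors(A) = {A}; D in? no
ancestors(C) = {A,B,C}; D in? no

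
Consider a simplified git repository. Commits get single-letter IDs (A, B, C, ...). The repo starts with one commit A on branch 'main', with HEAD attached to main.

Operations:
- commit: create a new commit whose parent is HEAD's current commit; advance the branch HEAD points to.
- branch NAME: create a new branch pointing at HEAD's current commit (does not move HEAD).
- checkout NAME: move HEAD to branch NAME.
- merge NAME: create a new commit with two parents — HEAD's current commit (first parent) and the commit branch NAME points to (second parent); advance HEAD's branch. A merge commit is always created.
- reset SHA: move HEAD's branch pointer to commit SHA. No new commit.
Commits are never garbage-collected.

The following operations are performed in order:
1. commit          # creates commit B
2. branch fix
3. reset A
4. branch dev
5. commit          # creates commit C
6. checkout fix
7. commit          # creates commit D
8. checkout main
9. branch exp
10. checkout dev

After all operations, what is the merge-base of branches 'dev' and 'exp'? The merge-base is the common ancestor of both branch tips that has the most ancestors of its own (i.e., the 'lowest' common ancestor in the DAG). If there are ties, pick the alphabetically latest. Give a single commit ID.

After op 1 (commit): HEAD=main@B [main=B]
After op 2 (branch): HEAD=main@B [fix=B main=B]
After op 3 (reset): HEAD=main@A [fix=B main=A]
After op 4 (branch): HEAD=main@A [dev=A fix=B main=A]
After op 5 (commit): HEAD=main@C [dev=A fix=B main=C]
After op 6 (checkout): HEAD=fix@B [dev=A fix=B main=C]
After op 7 (commit): HEAD=fix@D [dev=A fix=D main=C]
After op 8 (checkout): HEAD=main@C [dev=A fix=D main=C]
After op 9 (branch): HEAD=main@C [dev=A exp=C fix=D main=C]
After op 10 (checkout): HEAD=dev@A [dev=A exp=C fix=D main=C]
ancestors(dev=A): ['A']
ancestors(exp=C): ['A', 'C']
common: ['A']

Answer: A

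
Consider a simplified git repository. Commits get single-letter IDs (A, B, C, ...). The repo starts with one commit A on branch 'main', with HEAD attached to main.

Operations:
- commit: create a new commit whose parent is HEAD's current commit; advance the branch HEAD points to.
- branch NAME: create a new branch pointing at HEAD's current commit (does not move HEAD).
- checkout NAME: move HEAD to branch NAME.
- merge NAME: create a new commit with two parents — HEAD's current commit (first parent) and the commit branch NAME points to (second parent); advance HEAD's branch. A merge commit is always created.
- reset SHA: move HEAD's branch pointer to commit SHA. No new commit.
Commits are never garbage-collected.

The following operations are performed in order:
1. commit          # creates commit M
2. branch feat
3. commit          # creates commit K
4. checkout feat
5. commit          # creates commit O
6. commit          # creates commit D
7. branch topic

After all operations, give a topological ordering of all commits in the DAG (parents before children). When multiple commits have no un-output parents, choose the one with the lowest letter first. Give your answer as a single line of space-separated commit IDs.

After op 1 (commit): HEAD=main@M [main=M]
After op 2 (branch): HEAD=main@M [feat=M main=M]
After op 3 (commit): HEAD=main@K [feat=M main=K]
After op 4 (checkout): HEAD=feat@M [feat=M main=K]
After op 5 (commit): HEAD=feat@O [feat=O main=K]
After op 6 (commit): HEAD=feat@D [feat=D main=K]
After op 7 (branch): HEAD=feat@D [feat=D main=K topic=D]
commit A: parents=[]
commit D: parents=['O']
commit K: parents=['M']
commit M: parents=['A']
commit O: parents=['M']

Answer: A M K O D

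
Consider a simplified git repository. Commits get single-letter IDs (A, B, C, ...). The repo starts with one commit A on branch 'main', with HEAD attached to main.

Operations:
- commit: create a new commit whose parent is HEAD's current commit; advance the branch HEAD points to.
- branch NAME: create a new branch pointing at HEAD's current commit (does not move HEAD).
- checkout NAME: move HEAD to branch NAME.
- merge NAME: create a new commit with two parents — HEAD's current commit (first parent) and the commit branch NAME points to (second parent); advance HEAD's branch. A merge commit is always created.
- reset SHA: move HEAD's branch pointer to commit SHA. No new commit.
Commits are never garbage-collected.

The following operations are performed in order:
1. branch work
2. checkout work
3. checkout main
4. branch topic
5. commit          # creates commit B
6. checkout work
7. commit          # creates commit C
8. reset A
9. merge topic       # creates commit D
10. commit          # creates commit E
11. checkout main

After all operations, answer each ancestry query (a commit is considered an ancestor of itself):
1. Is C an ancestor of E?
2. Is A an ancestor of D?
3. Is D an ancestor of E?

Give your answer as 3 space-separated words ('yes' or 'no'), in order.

After op 1 (branch): HEAD=main@A [main=A work=A]
After op 2 (checkout): HEAD=work@A [main=A work=A]
After op 3 (checkout): HEAD=main@A [main=A work=A]
After op 4 (branch): HEAD=main@A [main=A topic=A work=A]
After op 5 (commit): HEAD=main@B [main=B topic=A work=A]
After op 6 (checkout): HEAD=work@A [main=B topic=A work=A]
After op 7 (commit): HEAD=work@C [main=B topic=A work=C]
After op 8 (reset): HEAD=work@A [main=B topic=A work=A]
After op 9 (merge): HEAD=work@D [main=B topic=A work=D]
After op 10 (commit): HEAD=work@E [main=B topic=A work=E]
After op 11 (checkout): HEAD=main@B [main=B topic=A work=E]
ancestors(E) = {A,D,E}; C in? no
ancestors(D) = {A,D}; A in? yes
ancestors(E) = {A,D,E}; D in? yes

Answer: no yes yes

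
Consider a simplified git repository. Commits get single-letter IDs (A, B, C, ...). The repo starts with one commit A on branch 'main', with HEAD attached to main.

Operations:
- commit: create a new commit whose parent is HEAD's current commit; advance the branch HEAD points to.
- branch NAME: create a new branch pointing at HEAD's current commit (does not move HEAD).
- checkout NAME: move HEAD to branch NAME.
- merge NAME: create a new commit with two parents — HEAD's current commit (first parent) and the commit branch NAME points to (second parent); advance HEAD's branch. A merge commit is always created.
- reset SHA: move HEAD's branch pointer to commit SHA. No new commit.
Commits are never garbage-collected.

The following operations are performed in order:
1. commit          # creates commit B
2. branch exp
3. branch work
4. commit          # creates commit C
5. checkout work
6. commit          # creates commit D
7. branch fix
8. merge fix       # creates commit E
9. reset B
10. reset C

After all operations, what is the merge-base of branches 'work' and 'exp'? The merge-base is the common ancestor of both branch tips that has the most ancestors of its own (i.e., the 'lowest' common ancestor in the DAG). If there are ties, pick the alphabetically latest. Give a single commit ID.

After op 1 (commit): HEAD=main@B [main=B]
After op 2 (branch): HEAD=main@B [exp=B main=B]
After op 3 (branch): HEAD=main@B [exp=B main=B work=B]
After op 4 (commit): HEAD=main@C [exp=B main=C work=B]
After op 5 (checkout): HEAD=work@B [exp=B main=C work=B]
After op 6 (commit): HEAD=work@D [exp=B main=C work=D]
After op 7 (branch): HEAD=work@D [exp=B fix=D main=C work=D]
After op 8 (merge): HEAD=work@E [exp=B fix=D main=C work=E]
After op 9 (reset): HEAD=work@B [exp=B fix=D main=C work=B]
After op 10 (reset): HEAD=work@C [exp=B fix=D main=C work=C]
ancestors(work=C): ['A', 'B', 'C']
ancestors(exp=B): ['A', 'B']
common: ['A', 'B']

Answer: B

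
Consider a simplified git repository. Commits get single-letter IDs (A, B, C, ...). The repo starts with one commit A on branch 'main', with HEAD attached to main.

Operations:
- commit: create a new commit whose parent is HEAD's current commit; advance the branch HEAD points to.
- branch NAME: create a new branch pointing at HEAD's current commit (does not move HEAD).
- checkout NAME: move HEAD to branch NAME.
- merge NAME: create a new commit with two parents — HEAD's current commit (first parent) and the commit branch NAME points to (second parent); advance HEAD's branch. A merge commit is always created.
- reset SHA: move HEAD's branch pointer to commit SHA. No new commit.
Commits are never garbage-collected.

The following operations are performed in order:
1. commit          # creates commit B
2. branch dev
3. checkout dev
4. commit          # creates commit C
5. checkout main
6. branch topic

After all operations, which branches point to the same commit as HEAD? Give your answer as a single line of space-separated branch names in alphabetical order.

After op 1 (commit): HEAD=main@B [main=B]
After op 2 (branch): HEAD=main@B [dev=B main=B]
After op 3 (checkout): HEAD=dev@B [dev=B main=B]
After op 4 (commit): HEAD=dev@C [dev=C main=B]
After op 5 (checkout): HEAD=main@B [dev=C main=B]
After op 6 (branch): HEAD=main@B [dev=C main=B topic=B]

Answer: main topic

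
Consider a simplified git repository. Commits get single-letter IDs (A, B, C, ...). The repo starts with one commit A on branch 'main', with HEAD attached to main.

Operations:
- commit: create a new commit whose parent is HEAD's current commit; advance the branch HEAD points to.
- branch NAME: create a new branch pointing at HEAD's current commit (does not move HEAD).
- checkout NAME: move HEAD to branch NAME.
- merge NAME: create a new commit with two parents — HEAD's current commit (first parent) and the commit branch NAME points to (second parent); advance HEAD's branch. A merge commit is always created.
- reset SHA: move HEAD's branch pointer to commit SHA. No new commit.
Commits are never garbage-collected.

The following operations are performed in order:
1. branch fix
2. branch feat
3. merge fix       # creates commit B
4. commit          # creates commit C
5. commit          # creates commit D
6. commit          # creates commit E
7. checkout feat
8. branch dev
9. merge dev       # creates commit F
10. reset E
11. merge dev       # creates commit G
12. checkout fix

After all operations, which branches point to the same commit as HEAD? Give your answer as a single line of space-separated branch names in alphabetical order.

After op 1 (branch): HEAD=main@A [fix=A main=A]
After op 2 (branch): HEAD=main@A [feat=A fix=A main=A]
After op 3 (merge): HEAD=main@B [feat=A fix=A main=B]
After op 4 (commit): HEAD=main@C [feat=A fix=A main=C]
After op 5 (commit): HEAD=main@D [feat=A fix=A main=D]
After op 6 (commit): HEAD=main@E [feat=A fix=A main=E]
After op 7 (checkout): HEAD=feat@A [feat=A fix=A main=E]
After op 8 (branch): HEAD=feat@A [dev=A feat=A fix=A main=E]
After op 9 (merge): HEAD=feat@F [dev=A feat=F fix=A main=E]
After op 10 (reset): HEAD=feat@E [dev=A feat=E fix=A main=E]
After op 11 (merge): HEAD=feat@G [dev=A feat=G fix=A main=E]
After op 12 (checkout): HEAD=fix@A [dev=A feat=G fix=A main=E]

Answer: dev fix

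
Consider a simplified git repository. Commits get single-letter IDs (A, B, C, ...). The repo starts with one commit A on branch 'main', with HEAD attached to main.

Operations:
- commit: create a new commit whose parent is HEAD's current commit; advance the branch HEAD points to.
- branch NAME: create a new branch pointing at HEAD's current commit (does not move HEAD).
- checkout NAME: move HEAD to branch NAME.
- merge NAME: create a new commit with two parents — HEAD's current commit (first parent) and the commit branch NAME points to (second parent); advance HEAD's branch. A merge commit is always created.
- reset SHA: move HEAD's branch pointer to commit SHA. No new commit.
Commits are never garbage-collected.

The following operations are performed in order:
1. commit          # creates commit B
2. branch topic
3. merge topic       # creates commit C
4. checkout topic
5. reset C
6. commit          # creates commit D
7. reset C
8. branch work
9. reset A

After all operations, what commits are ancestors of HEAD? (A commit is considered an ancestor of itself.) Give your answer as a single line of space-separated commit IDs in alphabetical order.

Answer: A

Derivation:
After op 1 (commit): HEAD=main@B [main=B]
After op 2 (branch): HEAD=main@B [main=B topic=B]
After op 3 (merge): HEAD=main@C [main=C topic=B]
After op 4 (checkout): HEAD=topic@B [main=C topic=B]
After op 5 (reset): HEAD=topic@C [main=C topic=C]
After op 6 (commit): HEAD=topic@D [main=C topic=D]
After op 7 (reset): HEAD=topic@C [main=C topic=C]
After op 8 (branch): HEAD=topic@C [main=C topic=C work=C]
After op 9 (reset): HEAD=topic@A [main=C topic=A work=C]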